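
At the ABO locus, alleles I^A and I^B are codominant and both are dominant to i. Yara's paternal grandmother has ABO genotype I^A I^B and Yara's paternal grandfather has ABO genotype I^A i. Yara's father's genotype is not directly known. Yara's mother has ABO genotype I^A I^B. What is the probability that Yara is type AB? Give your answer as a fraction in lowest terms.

3/8

Yara's father's ABO genotype from I^A I^B × I^A i: 1/4 I^A I^A, 1/4 I^A I^B, 1/4 I^A i, 1/4 I^B i.
Crossing each possibility with the mother I^A I^B and summing P(type AB): 1/4·1/2 + 1/4·1/2 + 1/4·1/4 + 1/4·1/4 = 3/8.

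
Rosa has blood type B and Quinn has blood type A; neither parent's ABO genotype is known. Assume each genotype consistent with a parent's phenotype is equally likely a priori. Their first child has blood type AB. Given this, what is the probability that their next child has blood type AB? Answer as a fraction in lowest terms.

Possible genotypes: Rosa ∈ {BB, BO}; Quinn ∈ {AA, AO}.
Weight each parental genotype pair by prior × P(type-AB child):
  BB × AA: posterior weight 4/9; P(next child type AB) = 1.
  BB × AO: posterior weight 2/9; P(next child type AB) = 1/2.
  BO × AA: posterior weight 2/9; P(next child type AB) = 1/2.
  BO × AO: posterior weight 1/9; P(next child type AB) = 1/4.
Weighted sum = 25/36.

25/36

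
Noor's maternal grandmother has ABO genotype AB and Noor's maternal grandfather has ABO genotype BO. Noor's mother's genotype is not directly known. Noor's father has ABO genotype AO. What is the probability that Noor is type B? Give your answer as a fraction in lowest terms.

1/4

Noor's mother's ABO genotype from AB × BO: 1/4 AB, 1/4 AO, 1/4 BB, 1/4 BO.
Crossing each possibility with the father AO and summing P(type B): 1/4·1/4 + 1/4·0 + 1/4·1/2 + 1/4·1/4 = 1/4.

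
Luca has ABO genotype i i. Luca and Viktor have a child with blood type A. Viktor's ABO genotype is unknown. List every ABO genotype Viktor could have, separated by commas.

I^A I^A, I^A I^B, I^A i

For each candidate genotype of Viktor, check whether crossing it with i i can produce every observed child phenotype.
  I^A I^A → possible child types {A} ✓
  I^A I^B → possible child types {A, B} ✓
  I^A i → possible child types {O, A} ✓
  I^B I^B → possible child types {B} ✗
  I^B i → possible child types {O, B} ✗
  i i → possible child types {O} ✗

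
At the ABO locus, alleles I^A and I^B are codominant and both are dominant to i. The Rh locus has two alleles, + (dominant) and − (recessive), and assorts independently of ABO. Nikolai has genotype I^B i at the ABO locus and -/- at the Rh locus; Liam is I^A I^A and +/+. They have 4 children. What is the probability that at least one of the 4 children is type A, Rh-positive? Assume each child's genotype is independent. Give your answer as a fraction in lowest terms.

15/16

ABO cross I^B i × I^A I^A → 1/2 A, 1/2 AB.
Rh cross -/- × +/+ → 1 Rh+; so P(type A, Rh-positive) = 1/2 × 1 = 1/2 per child.
P(none) = (1/2)^4 = 1/16; P(at least one) = 1 − 1/16 = 15/16.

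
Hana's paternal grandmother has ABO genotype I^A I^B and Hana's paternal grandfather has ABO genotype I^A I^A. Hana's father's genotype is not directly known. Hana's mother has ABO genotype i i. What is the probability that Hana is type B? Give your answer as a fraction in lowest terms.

1/4

Hana's father's ABO genotype from I^A I^B × I^A I^A: 1/2 I^A I^A, 1/2 I^A I^B.
Crossing each possibility with the mother i i and summing P(type B): 1/2·0 + 1/2·1/2 = 1/4.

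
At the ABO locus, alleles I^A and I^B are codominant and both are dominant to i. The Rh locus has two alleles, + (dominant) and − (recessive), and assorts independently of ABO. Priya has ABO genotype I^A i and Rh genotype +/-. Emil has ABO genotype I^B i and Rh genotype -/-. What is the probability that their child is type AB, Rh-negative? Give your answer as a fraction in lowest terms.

ABO cross I^A i × I^B i → offspring phenotypes: 1/4 O, 1/4 A, 1/4 B, 1/4 AB.
Rh cross +/- × -/- → 1/2 Rh+, 1/2 Rh-.
Independent loci: P(type AB, Rh-negative) = 1/4 × 1/2 = 1/8.

1/8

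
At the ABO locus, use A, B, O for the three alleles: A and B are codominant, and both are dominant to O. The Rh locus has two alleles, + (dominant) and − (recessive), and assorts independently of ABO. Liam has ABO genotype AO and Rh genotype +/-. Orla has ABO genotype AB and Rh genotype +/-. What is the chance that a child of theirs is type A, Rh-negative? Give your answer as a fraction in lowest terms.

1/8

ABO cross AO × AB → offspring phenotypes: 1/2 A, 1/4 B, 1/4 AB.
Rh cross +/- × +/- → 3/4 Rh+, 1/4 Rh-.
Independent loci: P(type A, Rh-negative) = 1/2 × 1/4 = 1/8.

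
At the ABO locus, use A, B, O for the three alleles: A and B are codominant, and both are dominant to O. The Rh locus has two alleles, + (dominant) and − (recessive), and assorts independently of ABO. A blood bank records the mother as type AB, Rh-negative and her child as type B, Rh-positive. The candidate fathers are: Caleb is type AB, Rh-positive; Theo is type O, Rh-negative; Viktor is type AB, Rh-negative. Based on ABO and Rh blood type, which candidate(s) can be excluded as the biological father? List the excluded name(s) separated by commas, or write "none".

A candidate is excluded only if no genotype consistent with his phenotype could produce a type B, Rh-positive child with a type AB, Rh-negative mother.
Theo (type O, Rh-): no genotype consistent with that phenotype can produce a type-B Rh+ child with a type-AB mother.
Viktor (type AB, Rh-): no genotype consistent with that phenotype can produce a type-B Rh+ child with a type-AB mother.

Theo, Viktor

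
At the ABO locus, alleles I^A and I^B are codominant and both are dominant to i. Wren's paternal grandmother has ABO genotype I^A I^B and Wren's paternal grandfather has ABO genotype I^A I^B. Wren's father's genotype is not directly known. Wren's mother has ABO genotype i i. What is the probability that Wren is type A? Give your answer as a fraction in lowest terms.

1/2

Wren's father's ABO genotype from I^A I^B × I^A I^B: 1/4 I^A I^A, 1/2 I^A I^B, 1/4 I^B I^B.
Crossing each possibility with the mother i i and summing P(type A): 1/4·1 + 1/2·1/2 + 1/4·0 = 1/2.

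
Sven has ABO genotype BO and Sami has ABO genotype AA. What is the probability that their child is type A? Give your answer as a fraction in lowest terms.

ABO cross BO × AA → offspring phenotypes: 1/2 A, 1/2 AB.
So P(type A) = 1/2.

1/2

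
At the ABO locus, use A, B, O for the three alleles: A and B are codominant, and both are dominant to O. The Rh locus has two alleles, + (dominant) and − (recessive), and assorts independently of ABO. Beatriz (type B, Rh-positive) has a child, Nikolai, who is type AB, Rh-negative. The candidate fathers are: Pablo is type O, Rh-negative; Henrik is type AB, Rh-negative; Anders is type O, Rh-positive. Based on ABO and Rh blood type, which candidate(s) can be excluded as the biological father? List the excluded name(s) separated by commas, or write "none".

A candidate is excluded only if no genotype consistent with his phenotype could produce a type AB, Rh-negative child with a type B, Rh-positive mother.
Pablo (type O, Rh-): no genotype consistent with that phenotype can produce a type-AB Rh- child with a type-B mother.
Anders (type O, Rh+): no genotype consistent with that phenotype can produce a type-AB Rh- child with a type-B mother.

Pablo, Anders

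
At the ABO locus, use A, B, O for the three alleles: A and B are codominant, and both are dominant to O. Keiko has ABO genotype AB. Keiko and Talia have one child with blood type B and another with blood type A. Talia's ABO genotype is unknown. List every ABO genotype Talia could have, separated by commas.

For each candidate genotype of Talia, check whether crossing it with AB can produce every observed child phenotype.
  AA → possible child types {A, AB} ✗
  AB → possible child types {A, B, AB} ✓
  AO → possible child types {A, B, AB} ✓
  BB → possible child types {B, AB} ✗
  BO → possible child types {A, B, AB} ✓
  OO → possible child types {A, B} ✓

AB, AO, BO, OO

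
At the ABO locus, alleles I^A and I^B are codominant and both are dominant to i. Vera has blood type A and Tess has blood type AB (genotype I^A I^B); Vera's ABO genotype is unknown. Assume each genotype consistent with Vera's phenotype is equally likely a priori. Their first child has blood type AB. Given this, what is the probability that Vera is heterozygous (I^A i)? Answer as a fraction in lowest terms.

1/3

Possible genotypes: Vera ∈ {I^A I^A, I^A i}; Tess ∈ {I^A I^B}.
Weight each parental genotype pair by prior × P(type-AB child):
  I^A I^A × I^A I^B: posterior weight 2/3.
  I^A i × I^A I^B: posterior weight 1/3.
Sum the posterior weight over pairs where Vera is I^A i: 1/3.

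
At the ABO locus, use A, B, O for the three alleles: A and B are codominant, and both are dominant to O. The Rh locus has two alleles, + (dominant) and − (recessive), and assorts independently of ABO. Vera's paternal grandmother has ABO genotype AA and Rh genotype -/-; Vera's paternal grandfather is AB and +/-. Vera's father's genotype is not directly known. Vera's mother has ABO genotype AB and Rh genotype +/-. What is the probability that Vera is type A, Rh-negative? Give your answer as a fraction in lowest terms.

Vera's father's ABO genotype from AA × AB: 1/2 AA, 1/2 AB.
Crossing each possibility with the mother AB and summing P(type A): 1/2·1/2 + 1/2·1/4 = 3/8.
Similarly for Rh via the father's Rh distribution: P(Rh-) = 3/8.
Independent loci: 3/8 × 3/8 = 9/64.

9/64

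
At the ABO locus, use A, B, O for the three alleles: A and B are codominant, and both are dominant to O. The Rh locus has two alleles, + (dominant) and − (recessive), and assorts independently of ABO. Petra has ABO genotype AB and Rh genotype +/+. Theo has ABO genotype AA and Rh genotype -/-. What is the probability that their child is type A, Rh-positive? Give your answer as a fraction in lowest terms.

ABO cross AB × AA → offspring phenotypes: 1/2 A, 1/2 AB.
Rh cross +/+ × -/- → 1 Rh+.
Independent loci: P(type A, Rh-positive) = 1/2 × 1 = 1/2.

1/2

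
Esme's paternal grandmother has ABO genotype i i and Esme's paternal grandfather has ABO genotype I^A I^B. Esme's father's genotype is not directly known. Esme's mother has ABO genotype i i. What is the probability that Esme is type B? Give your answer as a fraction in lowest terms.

Esme's father's ABO genotype from i i × I^A I^B: 1/2 I^A i, 1/2 I^B i.
Crossing each possibility with the mother i i and summing P(type B): 1/2·0 + 1/2·1/2 = 1/4.

1/4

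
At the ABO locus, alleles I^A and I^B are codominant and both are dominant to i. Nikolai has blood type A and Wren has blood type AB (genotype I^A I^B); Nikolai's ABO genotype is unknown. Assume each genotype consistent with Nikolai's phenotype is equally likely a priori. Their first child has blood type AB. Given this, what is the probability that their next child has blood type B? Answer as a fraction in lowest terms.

1/12

Possible genotypes: Nikolai ∈ {I^A I^A, I^A i}; Wren ∈ {I^A I^B}.
Weight each parental genotype pair by prior × P(type-AB child):
  I^A I^A × I^A I^B: posterior weight 2/3; P(next child type B) = 0.
  I^A i × I^A I^B: posterior weight 1/3; P(next child type B) = 1/4.
Weighted sum = 1/12.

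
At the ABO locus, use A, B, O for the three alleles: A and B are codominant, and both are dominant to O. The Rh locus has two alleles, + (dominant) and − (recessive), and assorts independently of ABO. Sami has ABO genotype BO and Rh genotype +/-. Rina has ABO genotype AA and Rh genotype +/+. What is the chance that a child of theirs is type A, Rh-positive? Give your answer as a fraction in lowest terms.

ABO cross BO × AA → offspring phenotypes: 1/2 A, 1/2 AB.
Rh cross +/- × +/+ → 1 Rh+.
Independent loci: P(type A, Rh-positive) = 1/2 × 1 = 1/2.

1/2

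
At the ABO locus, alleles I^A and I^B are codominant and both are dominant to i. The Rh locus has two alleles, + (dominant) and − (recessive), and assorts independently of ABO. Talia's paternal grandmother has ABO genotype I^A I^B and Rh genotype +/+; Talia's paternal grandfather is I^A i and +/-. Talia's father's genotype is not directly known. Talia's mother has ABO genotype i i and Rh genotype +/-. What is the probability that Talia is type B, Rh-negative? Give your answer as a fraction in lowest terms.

1/32

Talia's father's ABO genotype from I^A I^B × I^A i: 1/4 I^A I^A, 1/4 I^A I^B, 1/4 I^A i, 1/4 I^B i.
Crossing each possibility with the mother i i and summing P(type B): 1/4·0 + 1/4·1/2 + 1/4·0 + 1/4·1/2 = 1/4.
Similarly for Rh via the father's Rh distribution: P(Rh-) = 1/8.
Independent loci: 1/4 × 1/8 = 1/32.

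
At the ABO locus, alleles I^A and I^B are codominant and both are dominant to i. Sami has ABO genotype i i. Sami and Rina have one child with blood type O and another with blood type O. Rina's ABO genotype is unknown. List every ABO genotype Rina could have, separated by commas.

I^A i, I^B i, i i

For each candidate genotype of Rina, check whether crossing it with i i can produce every observed child phenotype.
  I^A I^A → possible child types {A} ✗
  I^A I^B → possible child types {A, B} ✗
  I^A i → possible child types {O, A} ✓
  I^B I^B → possible child types {B} ✗
  I^B i → possible child types {O, B} ✓
  i i → possible child types {O} ✓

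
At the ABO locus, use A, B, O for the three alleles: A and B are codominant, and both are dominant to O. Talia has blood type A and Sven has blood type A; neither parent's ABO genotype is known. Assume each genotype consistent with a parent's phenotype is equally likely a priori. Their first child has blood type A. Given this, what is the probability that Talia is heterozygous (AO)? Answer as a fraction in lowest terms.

7/15

Possible genotypes: Talia ∈ {AA, AO}; Sven ∈ {AA, AO}.
Weight each parental genotype pair by prior × P(type-A child):
  AA × AA: posterior weight 4/15.
  AA × AO: posterior weight 4/15.
  AO × AA: posterior weight 4/15.
  AO × AO: posterior weight 1/5.
Sum the posterior weight over pairs where Talia is AO: 7/15.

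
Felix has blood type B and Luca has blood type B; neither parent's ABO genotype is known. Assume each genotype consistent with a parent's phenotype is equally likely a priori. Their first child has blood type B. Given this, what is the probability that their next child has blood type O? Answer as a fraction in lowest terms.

1/20

Possible genotypes: Felix ∈ {BB, BO}; Luca ∈ {BB, BO}.
Weight each parental genotype pair by prior × P(type-B child):
  BB × BB: posterior weight 4/15; P(next child type O) = 0.
  BB × BO: posterior weight 4/15; P(next child type O) = 0.
  BO × BB: posterior weight 4/15; P(next child type O) = 0.
  BO × BO: posterior weight 1/5; P(next child type O) = 1/4.
Weighted sum = 1/20.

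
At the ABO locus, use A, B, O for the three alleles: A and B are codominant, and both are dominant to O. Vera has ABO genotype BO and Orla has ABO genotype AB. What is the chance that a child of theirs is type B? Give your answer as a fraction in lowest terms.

1/2

ABO cross BO × AB → offspring phenotypes: 1/4 A, 1/2 B, 1/4 AB.
So P(type B) = 1/2.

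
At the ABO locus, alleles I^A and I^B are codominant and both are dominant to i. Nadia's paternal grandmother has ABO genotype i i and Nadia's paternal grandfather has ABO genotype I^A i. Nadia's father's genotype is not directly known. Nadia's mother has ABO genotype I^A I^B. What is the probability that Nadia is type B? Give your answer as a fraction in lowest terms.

Nadia's father's ABO genotype from i i × I^A i: 1/2 I^A i, 1/2 i i.
Crossing each possibility with the mother I^A I^B and summing P(type B): 1/2·1/4 + 1/2·1/2 = 3/8.

3/8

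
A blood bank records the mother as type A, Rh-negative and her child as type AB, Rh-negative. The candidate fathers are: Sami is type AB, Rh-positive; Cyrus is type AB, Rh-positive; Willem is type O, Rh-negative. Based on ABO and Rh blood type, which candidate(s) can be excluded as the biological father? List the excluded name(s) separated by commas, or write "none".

Willem

A candidate is excluded only if no genotype consistent with his phenotype could produce a type AB, Rh-negative child with a type A, Rh-negative mother.
Willem (type O, Rh-): no genotype consistent with that phenotype can produce a type-AB Rh- child with a type-A mother.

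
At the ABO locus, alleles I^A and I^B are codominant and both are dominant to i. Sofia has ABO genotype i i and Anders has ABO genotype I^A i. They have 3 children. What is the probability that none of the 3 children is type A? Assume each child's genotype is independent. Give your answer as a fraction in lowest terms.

1/8

ABO cross i i × I^A i → 1/2 O, 1/2 A.
So P(type A) = 1/2 per child.
P(not type A) = 1/2 for one child; (1/2)^3 = 1/8.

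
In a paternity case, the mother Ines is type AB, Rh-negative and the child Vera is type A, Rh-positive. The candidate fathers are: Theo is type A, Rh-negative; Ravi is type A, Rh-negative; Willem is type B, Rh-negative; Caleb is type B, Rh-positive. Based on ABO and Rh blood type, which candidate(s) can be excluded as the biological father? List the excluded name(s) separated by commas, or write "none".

A candidate is excluded only if no genotype consistent with his phenotype could produce a type A, Rh-positive child with a type AB, Rh-negative mother.
Theo (type A, Rh-): no genotype consistent with that phenotype can produce a type-A Rh+ child with a type-AB mother.
Ravi (type A, Rh-): no genotype consistent with that phenotype can produce a type-A Rh+ child with a type-AB mother.
Willem (type B, Rh-): no genotype consistent with that phenotype can produce a type-A Rh+ child with a type-AB mother.

Theo, Ravi, Willem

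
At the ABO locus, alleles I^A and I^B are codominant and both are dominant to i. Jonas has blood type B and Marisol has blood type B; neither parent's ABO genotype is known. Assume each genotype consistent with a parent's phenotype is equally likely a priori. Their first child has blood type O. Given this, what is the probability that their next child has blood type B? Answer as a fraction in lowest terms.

3/4

Possible genotypes: Jonas ∈ {I^B I^B, I^B i}; Marisol ∈ {I^B I^B, I^B i}.
Weight each parental genotype pair by prior × P(type-O child):
  I^B i × I^B i: posterior weight 1; P(next child type B) = 3/4.
Weighted sum = 3/4.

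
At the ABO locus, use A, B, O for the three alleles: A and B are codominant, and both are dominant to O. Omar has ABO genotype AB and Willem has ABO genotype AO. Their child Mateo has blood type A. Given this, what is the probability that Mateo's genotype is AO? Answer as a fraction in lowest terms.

1/2

Cross AB × AO → 1/4 AA, 1/4 AB, 1/4 AO, 1/4 BO.
Type-A genotypes among offspring: AA (1/4), AO (1/4); total 1/2.
P(AO | type A) = (1/4) / (1/2) = 1/2.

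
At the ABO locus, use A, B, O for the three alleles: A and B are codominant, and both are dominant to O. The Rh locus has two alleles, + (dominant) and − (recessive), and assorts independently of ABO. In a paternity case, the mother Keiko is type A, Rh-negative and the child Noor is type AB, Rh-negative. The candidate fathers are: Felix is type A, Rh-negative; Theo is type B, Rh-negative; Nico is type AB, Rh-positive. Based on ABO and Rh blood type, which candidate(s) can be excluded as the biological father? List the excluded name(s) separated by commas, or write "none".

Felix

A candidate is excluded only if no genotype consistent with his phenotype could produce a type AB, Rh-negative child with a type A, Rh-negative mother.
Felix (type A, Rh-): no genotype consistent with that phenotype can produce a type-AB Rh- child with a type-A mother.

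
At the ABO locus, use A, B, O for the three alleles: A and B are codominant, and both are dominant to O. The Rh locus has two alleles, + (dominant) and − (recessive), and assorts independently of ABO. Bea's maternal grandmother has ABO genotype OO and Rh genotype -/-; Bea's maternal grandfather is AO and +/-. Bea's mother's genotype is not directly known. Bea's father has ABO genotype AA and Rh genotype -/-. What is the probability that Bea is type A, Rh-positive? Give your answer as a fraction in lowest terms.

1/4

Bea's mother's ABO genotype from OO × AO: 1/2 AO, 1/2 OO.
Crossing each possibility with the father AA and summing P(type A): 1/2·1 + 1/2·1 = 1.
Similarly for Rh via the mother's Rh distribution: P(Rh+) = 1/4.
Independent loci: 1 × 1/4 = 1/4.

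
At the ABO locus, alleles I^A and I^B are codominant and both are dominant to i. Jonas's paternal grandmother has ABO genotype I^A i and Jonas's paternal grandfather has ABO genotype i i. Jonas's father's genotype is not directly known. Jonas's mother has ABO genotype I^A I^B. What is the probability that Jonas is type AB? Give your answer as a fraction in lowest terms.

1/8

Jonas's father's ABO genotype from I^A i × i i: 1/2 I^A i, 1/2 i i.
Crossing each possibility with the mother I^A I^B and summing P(type AB): 1/2·1/4 + 1/2·0 = 1/8.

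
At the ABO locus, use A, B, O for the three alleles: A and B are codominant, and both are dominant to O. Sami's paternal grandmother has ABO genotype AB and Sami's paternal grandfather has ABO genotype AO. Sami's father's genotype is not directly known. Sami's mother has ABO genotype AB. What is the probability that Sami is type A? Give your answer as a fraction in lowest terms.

Sami's father's ABO genotype from AB × AO: 1/4 AA, 1/4 AB, 1/4 AO, 1/4 BO.
Crossing each possibility with the mother AB and summing P(type A): 1/4·1/2 + 1/4·1/4 + 1/4·1/2 + 1/4·1/4 = 3/8.

3/8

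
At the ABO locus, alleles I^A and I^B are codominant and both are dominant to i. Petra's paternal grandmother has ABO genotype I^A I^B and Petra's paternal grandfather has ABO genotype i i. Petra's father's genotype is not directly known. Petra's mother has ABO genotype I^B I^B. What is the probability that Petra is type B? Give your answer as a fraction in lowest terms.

3/4

Petra's father's ABO genotype from I^A I^B × i i: 1/2 I^A i, 1/2 I^B i.
Crossing each possibility with the mother I^B I^B and summing P(type B): 1/2·1/2 + 1/2·1 = 3/4.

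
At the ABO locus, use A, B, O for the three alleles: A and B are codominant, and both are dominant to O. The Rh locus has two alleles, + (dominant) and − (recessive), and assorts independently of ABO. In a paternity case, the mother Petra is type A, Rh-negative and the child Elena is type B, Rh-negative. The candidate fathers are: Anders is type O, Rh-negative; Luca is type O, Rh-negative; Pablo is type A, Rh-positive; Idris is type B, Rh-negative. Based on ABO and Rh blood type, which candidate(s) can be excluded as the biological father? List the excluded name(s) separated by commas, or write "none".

A candidate is excluded only if no genotype consistent with his phenotype could produce a type B, Rh-negative child with a type A, Rh-negative mother.
Anders (type O, Rh-): no genotype consistent with that phenotype can produce a type-B Rh- child with a type-A mother.
Luca (type O, Rh-): no genotype consistent with that phenotype can produce a type-B Rh- child with a type-A mother.
Pablo (type A, Rh+): no genotype consistent with that phenotype can produce a type-B Rh- child with a type-A mother.

Anders, Luca, Pablo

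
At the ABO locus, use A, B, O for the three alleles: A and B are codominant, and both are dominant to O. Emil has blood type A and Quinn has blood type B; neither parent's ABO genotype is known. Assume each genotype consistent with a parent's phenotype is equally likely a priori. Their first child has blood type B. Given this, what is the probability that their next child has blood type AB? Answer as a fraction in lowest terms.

Possible genotypes: Emil ∈ {AA, AO}; Quinn ∈ {BB, BO}.
Weight each parental genotype pair by prior × P(type-B child):
  AO × BB: posterior weight 2/3; P(next child type AB) = 1/2.
  AO × BO: posterior weight 1/3; P(next child type AB) = 1/4.
Weighted sum = 5/12.

5/12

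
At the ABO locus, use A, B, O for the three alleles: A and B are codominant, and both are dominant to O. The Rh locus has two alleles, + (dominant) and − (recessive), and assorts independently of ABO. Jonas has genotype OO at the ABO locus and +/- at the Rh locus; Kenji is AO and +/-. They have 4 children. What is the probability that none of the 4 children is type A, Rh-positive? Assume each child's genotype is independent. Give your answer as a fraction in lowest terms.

ABO cross OO × AO → 1/2 O, 1/2 A.
Rh cross +/- × +/- → 3/4 Rh+, 1/4 Rh-; so P(type A, Rh-positive) = 1/2 × 3/4 = 3/8 per child.
P(not type A, Rh-positive) = 5/8 for one child; (5/8)^4 = 625/4096.

625/4096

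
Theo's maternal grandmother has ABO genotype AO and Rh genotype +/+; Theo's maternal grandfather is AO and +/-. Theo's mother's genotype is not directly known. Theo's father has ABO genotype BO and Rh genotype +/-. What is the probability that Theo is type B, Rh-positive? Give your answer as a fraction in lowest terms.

7/32

Theo's mother's ABO genotype from AO × AO: 1/4 AA, 1/2 AO, 1/4 OO.
Crossing each possibility with the father BO and summing P(type B): 1/4·0 + 1/2·1/4 + 1/4·1/2 = 1/4.
Similarly for Rh via the mother's Rh distribution: P(Rh+) = 7/8.
Independent loci: 1/4 × 7/8 = 7/32.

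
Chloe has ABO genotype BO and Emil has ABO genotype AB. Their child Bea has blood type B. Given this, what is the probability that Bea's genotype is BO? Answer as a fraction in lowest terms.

1/2

Cross BO × AB → 1/4 AB, 1/4 AO, 1/4 BB, 1/4 BO.
Type-B genotypes among offspring: BB (1/4), BO (1/4); total 1/2.
P(BO | type B) = (1/4) / (1/2) = 1/2.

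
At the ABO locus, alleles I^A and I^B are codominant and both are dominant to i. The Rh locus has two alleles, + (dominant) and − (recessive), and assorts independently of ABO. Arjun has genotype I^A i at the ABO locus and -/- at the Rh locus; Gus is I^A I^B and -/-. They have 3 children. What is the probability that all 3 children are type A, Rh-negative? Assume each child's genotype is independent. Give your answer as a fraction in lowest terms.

1/8

ABO cross I^A i × I^A I^B → 1/2 A, 1/4 B, 1/4 AB.
Rh cross -/- × -/- → 1 Rh-; so P(type A, Rh-negative) = 1/2 × 1 = 1/2 per child.
All 3 independent: (1/2)^3 = 1/8.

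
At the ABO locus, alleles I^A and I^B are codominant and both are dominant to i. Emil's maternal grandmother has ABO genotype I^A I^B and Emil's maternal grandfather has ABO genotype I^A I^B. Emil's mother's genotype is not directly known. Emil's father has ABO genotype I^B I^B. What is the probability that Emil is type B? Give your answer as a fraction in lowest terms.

Emil's mother's ABO genotype from I^A I^B × I^A I^B: 1/4 I^A I^A, 1/2 I^A I^B, 1/4 I^B I^B.
Crossing each possibility with the father I^B I^B and summing P(type B): 1/4·0 + 1/2·1/2 + 1/4·1 = 1/2.

1/2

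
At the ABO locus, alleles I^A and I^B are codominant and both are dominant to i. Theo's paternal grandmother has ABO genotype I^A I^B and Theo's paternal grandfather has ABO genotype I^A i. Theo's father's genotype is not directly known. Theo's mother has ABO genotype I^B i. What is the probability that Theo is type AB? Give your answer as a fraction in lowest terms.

1/4

Theo's father's ABO genotype from I^A I^B × I^A i: 1/4 I^A I^A, 1/4 I^A I^B, 1/4 I^A i, 1/4 I^B i.
Crossing each possibility with the mother I^B i and summing P(type AB): 1/4·1/2 + 1/4·1/4 + 1/4·1/4 + 1/4·0 = 1/4.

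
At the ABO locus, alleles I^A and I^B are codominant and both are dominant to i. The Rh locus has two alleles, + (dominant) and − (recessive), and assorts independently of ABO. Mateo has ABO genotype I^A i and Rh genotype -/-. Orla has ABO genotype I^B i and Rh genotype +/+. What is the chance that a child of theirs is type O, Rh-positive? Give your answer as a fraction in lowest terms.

1/4

ABO cross I^A i × I^B i → offspring phenotypes: 1/4 O, 1/4 A, 1/4 B, 1/4 AB.
Rh cross -/- × +/+ → 1 Rh+.
Independent loci: P(type O, Rh-positive) = 1/4 × 1 = 1/4.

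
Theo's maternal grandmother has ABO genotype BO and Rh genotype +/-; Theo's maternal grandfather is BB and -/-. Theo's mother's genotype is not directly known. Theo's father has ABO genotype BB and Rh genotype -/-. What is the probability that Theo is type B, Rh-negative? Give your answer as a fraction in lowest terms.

3/4

Theo's mother's ABO genotype from BO × BB: 1/2 BB, 1/2 BO.
Crossing each possibility with the father BB and summing P(type B): 1/2·1 + 1/2·1 = 1.
Similarly for Rh via the mother's Rh distribution: P(Rh-) = 3/4.
Independent loci: 1 × 3/4 = 3/4.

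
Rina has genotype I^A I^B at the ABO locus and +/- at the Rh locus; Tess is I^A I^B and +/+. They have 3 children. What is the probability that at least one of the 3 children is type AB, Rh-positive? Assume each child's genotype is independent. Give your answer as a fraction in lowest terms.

7/8

ABO cross I^A I^B × I^A I^B → 1/4 A, 1/4 B, 1/2 AB.
Rh cross +/- × +/+ → 1 Rh+; so P(type AB, Rh-positive) = 1/2 × 1 = 1/2 per child.
P(none) = (1/2)^3 = 1/8; P(at least one) = 1 − 1/8 = 7/8.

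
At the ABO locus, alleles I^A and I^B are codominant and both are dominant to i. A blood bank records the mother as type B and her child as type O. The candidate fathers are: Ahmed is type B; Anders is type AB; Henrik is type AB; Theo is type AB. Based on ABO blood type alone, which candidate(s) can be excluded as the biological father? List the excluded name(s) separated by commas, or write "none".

Anders, Henrik, Theo

A candidate is excluded only if no genotype consistent with his phenotype could produce a type O child with a type B mother.
Anders (type AB): no genotype consistent with that phenotype can produce a type-O child with a type-B mother.
Henrik (type AB): no genotype consistent with that phenotype can produce a type-O child with a type-B mother.
Theo (type AB): no genotype consistent with that phenotype can produce a type-O child with a type-B mother.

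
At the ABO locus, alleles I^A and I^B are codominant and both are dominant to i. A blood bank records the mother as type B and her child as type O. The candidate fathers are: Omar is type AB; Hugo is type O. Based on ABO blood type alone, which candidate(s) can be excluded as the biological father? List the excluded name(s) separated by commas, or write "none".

A candidate is excluded only if no genotype consistent with his phenotype could produce a type O child with a type B mother.
Omar (type AB): no genotype consistent with that phenotype can produce a type-O child with a type-B mother.

Omar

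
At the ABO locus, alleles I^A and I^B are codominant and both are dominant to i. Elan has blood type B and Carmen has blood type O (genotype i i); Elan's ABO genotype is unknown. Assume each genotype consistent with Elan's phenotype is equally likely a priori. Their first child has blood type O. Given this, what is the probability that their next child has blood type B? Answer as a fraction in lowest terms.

Possible genotypes: Elan ∈ {I^B I^B, I^B i}; Carmen ∈ {i i}.
Weight each parental genotype pair by prior × P(type-O child):
  I^B i × i i: posterior weight 1; P(next child type B) = 1/2.
Weighted sum = 1/2.

1/2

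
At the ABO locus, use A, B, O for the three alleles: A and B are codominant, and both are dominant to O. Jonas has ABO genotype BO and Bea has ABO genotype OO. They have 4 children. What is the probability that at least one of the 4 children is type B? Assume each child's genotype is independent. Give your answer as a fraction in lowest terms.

15/16

ABO cross BO × OO → 1/2 O, 1/2 B.
So P(type B) = 1/2 per child.
P(none) = (1/2)^4 = 1/16; P(at least one) = 1 − 1/16 = 15/16.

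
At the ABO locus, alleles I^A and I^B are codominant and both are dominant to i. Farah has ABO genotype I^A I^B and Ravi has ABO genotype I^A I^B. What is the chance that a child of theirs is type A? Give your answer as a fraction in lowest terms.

1/4

ABO cross I^A I^B × I^A I^B → offspring phenotypes: 1/4 A, 1/4 B, 1/2 AB.
So P(type A) = 1/4.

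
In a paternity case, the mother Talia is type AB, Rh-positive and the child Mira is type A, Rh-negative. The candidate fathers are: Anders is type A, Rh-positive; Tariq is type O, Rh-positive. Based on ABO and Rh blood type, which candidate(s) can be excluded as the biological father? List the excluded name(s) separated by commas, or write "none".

A candidate is excluded only if no genotype consistent with his phenotype could produce a type A, Rh-negative child with a type AB, Rh-positive mother.
Every candidate has at least one consistent genotype combination, so none can be excluded.

none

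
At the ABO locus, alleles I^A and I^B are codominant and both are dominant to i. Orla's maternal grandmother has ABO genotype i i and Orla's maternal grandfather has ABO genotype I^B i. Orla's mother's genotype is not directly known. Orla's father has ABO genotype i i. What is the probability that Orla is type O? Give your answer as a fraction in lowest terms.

3/4

Orla's mother's ABO genotype from i i × I^B i: 1/2 I^B i, 1/2 i i.
Crossing each possibility with the father i i and summing P(type O): 1/2·1/2 + 1/2·1 = 3/4.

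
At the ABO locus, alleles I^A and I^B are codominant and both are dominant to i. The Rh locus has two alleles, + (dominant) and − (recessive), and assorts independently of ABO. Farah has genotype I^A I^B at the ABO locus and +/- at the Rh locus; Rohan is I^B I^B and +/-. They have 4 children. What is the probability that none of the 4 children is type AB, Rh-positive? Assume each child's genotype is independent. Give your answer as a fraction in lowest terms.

ABO cross I^A I^B × I^B I^B → 1/2 B, 1/2 AB.
Rh cross +/- × +/- → 3/4 Rh+, 1/4 Rh-; so P(type AB, Rh-positive) = 1/2 × 3/4 = 3/8 per child.
P(not type AB, Rh-positive) = 5/8 for one child; (5/8)^4 = 625/4096.

625/4096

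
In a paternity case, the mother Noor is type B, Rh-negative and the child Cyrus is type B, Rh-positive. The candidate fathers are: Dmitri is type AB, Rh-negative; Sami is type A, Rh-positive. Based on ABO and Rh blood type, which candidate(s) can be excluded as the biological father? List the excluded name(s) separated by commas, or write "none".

Dmitri

A candidate is excluded only if no genotype consistent with his phenotype could produce a type B, Rh-positive child with a type B, Rh-negative mother.
Dmitri (type AB, Rh-): no genotype consistent with that phenotype can produce a type-B Rh+ child with a type-B mother.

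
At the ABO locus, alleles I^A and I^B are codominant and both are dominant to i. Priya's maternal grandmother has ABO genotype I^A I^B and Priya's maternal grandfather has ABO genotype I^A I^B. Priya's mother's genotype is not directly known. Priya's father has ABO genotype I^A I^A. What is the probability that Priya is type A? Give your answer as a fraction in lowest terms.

1/2

Priya's mother's ABO genotype from I^A I^B × I^A I^B: 1/4 I^A I^A, 1/2 I^A I^B, 1/4 I^B I^B.
Crossing each possibility with the father I^A I^A and summing P(type A): 1/4·1 + 1/2·1/2 + 1/4·0 = 1/2.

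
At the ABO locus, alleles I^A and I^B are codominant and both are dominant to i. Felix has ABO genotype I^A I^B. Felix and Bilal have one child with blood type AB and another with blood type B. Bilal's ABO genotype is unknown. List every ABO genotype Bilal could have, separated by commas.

I^A I^B, I^A i, I^B I^B, I^B i

For each candidate genotype of Bilal, check whether crossing it with I^A I^B can produce every observed child phenotype.
  I^A I^A → possible child types {A, AB} ✗
  I^A I^B → possible child types {A, B, AB} ✓
  I^A i → possible child types {A, B, AB} ✓
  I^B I^B → possible child types {B, AB} ✓
  I^B i → possible child types {A, B, AB} ✓
  i i → possible child types {A, B} ✗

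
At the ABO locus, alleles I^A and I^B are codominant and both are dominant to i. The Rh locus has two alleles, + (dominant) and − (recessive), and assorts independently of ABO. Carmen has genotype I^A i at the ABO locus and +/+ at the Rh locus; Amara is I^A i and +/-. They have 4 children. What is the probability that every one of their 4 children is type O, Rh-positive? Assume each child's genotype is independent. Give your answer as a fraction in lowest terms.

1/256

ABO cross I^A i × I^A i → 1/4 O, 3/4 A.
Rh cross +/+ × +/- → 1 Rh+; so P(type O, Rh-positive) = 1/4 × 1 = 1/4 per child.
All 4 independent: (1/4)^4 = 1/256.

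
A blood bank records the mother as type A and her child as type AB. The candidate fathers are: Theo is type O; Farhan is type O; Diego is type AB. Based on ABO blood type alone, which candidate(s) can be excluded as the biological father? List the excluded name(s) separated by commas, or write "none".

Theo, Farhan

A candidate is excluded only if no genotype consistent with his phenotype could produce a type AB child with a type A mother.
Theo (type O): no genotype consistent with that phenotype can produce a type-AB child with a type-A mother.
Farhan (type O): no genotype consistent with that phenotype can produce a type-AB child with a type-A mother.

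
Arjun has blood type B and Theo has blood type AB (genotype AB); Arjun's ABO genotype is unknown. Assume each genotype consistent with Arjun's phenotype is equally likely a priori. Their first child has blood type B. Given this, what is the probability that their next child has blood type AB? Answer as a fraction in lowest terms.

3/8

Possible genotypes: Arjun ∈ {BB, BO}; Theo ∈ {AB}.
Weight each parental genotype pair by prior × P(type-B child):
  BB × AB: posterior weight 1/2; P(next child type AB) = 1/2.
  BO × AB: posterior weight 1/2; P(next child type AB) = 1/4.
Weighted sum = 3/8.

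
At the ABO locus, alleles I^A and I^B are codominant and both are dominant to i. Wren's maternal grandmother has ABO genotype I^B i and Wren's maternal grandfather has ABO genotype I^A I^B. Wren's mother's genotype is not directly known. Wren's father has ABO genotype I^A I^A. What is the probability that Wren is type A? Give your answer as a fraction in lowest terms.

1/2

Wren's mother's ABO genotype from I^B i × I^A I^B: 1/4 I^A I^B, 1/4 I^A i, 1/4 I^B I^B, 1/4 I^B i.
Crossing each possibility with the father I^A I^A and summing P(type A): 1/4·1/2 + 1/4·1 + 1/4·0 + 1/4·1/2 = 1/2.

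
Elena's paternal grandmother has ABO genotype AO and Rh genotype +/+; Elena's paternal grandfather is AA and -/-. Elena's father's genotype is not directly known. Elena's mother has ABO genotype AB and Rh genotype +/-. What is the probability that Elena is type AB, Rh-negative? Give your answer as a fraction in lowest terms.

Elena's father's ABO genotype from AO × AA: 1/2 AA, 1/2 AO.
Crossing each possibility with the mother AB and summing P(type AB): 1/2·1/2 + 1/2·1/4 = 3/8.
Similarly for Rh via the father's Rh distribution: P(Rh-) = 1/4.
Independent loci: 3/8 × 1/4 = 3/32.

3/32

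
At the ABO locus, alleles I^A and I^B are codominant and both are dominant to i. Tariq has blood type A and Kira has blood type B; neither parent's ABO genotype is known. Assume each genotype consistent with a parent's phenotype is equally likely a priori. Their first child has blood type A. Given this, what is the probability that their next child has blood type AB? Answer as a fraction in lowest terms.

5/12

Possible genotypes: Tariq ∈ {I^A I^A, I^A i}; Kira ∈ {I^B I^B, I^B i}.
Weight each parental genotype pair by prior × P(type-A child):
  I^A I^A × I^B i: posterior weight 2/3; P(next child type AB) = 1/2.
  I^A i × I^B i: posterior weight 1/3; P(next child type AB) = 1/4.
Weighted sum = 5/12.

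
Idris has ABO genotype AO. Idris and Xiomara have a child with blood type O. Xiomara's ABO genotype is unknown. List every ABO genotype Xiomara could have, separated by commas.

For each candidate genotype of Xiomara, check whether crossing it with AO can produce every observed child phenotype.
  AA → possible child types {A} ✗
  AB → possible child types {A, B, AB} ✗
  AO → possible child types {O, A} ✓
  BB → possible child types {B, AB} ✗
  BO → possible child types {O, A, B, AB} ✓
  OO → possible child types {O, A} ✓

AO, BO, OO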